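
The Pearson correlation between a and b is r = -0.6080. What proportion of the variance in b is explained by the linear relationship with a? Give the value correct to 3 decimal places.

r² = (-0.6080)² = 0.370

0.370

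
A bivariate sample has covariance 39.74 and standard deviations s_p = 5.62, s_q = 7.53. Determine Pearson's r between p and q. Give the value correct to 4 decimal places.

0.9391

r = Cov(p,q) / (s_p · s_q) = 39.74 / (5.62 × 7.53)
  = 39.74 / 42.3186 ≈ 0.9391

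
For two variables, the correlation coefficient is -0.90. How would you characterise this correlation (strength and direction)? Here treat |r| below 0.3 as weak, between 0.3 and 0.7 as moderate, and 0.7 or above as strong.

r = -0.90 < 0 so the relationship is negative.
|r| = 0.90, which falls in the strong range.

strong negative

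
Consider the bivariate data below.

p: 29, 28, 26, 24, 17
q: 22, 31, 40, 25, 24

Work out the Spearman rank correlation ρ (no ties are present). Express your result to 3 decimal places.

Rank p: 5, 4, 3, 2, 1
Rank q: 1, 4, 5, 3, 2
d = rank(p) − rank(q): 4, 0, -2, -1, -1; Σd² = 22
ρ = 1 − 6Σd² / [n(n²−1)] = 1 − 6×22 / (5×24) = 1 − 132/120 ≈ -0.100

-0.100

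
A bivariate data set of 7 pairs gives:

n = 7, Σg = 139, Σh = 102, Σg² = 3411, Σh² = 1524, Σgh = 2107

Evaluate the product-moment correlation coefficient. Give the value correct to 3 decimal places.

0.521

r = (nΣgh − ΣgΣh) / √[(nΣg² − (Σg)²)(nΣh² − (Σh)²)]
Numerator: 7×2107 − 139×102 = 571
Denominator: √[(23877 − 19321)(10668 − 10404)] = √[4556 × 264] = 1096.7151
r = 571 / 1096.7151 ≈ 0.521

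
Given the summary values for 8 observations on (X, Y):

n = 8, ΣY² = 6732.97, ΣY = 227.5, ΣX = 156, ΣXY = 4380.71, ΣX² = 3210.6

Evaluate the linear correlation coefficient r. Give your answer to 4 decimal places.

r = (nΣXY − ΣXΣY) / √[(nΣX² − (ΣX)²)(nΣY² − (ΣY)²)]
Numerator: 8×4380.71 − 156×227.5 = -444.32
Denominator: √[(25684.8 − 24336)(53863.76 − 51756.25)] = √[1348.8 × 2107.51] = 1686.0040
r = -444.32 / 1686.0040 ≈ -0.2635

-0.2635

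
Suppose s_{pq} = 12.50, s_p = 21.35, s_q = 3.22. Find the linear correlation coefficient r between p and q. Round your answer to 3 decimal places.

0.182

r = Cov(p,q) / (s_p · s_q) = 12.50 / (21.35 × 3.22)
  = 12.50 / 68.7470 ≈ 0.182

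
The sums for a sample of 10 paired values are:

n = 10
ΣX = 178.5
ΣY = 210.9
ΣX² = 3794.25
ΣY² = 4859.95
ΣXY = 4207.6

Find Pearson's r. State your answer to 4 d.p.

r = (nΣXY − ΣXΣY) / √[(nΣX² − (ΣX)²)(nΣY² − (ΣY)²)]
Numerator: 10×4207.6 − 178.5×210.9 = 4430.35
Denominator: √[(37942.5 − 31862.25)(48599.5 − 44478.81)] = √[6080.25 × 4120.69] = 5005.4795
r = 4430.35 / 5005.4795 ≈ 0.8851

0.8851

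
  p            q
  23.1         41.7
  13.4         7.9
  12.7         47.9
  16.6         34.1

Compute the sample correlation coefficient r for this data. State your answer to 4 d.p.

0.3140

n = 4, Σp = 65.8, Σq = 131.6, Σp² = 1150.02, Σq² = 5258.52, Σpq = 2243.52
nΣpq − ΣpΣq = 8974.08 − 8659.28 = 314.8
nΣp² − (Σp)² = 4600.08 − 4329.64 = 270.44; nΣq² − (Σq)² = 21034.08 − 17318.56 = 3715.52
r = 314.8 / √(270.44 × 3715.52) = 314.8 / 1002.4097 ≈ 0.3140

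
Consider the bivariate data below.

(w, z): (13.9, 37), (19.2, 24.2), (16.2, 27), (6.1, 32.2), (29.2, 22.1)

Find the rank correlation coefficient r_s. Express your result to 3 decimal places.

Rank w: 2, 4, 3, 1, 5
Rank z: 5, 2, 3, 4, 1
d = rank(w) − rank(z): -3, 2, 0, -3, 4; Σd² = 38
ρ = 1 − 6Σd² / [n(n²−1)] = 1 − 6×38 / (5×24) = 1 − 228/120 ≈ -0.900

-0.900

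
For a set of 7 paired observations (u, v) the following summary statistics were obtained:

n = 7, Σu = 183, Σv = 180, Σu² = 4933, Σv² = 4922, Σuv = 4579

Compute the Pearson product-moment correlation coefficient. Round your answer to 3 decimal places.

r = (nΣuv − ΣuΣv) / √[(nΣu² − (Σu)²)(nΣv² − (Σv)²)]
Numerator: 7×4579 − 183×180 = -887
Denominator: √[(34531 − 33489)(34454 − 32400)] = √[1042 × 2054] = 1462.9655
r = -887 / 1462.9655 ≈ -0.606

-0.606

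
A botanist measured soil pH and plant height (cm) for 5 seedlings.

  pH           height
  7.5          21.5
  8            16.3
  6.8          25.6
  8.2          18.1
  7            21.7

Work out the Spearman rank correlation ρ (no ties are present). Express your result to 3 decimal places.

Rank pH: 3, 4, 1, 5, 2
Rank height: 3, 1, 5, 2, 4
d = rank(pH) − rank(height): 0, 3, -4, 3, -2; Σd² = 38
ρ = 1 − 6Σd² / [n(n²−1)] = 1 − 6×38 / (5×24) = 1 − 228/120 ≈ -0.900

-0.900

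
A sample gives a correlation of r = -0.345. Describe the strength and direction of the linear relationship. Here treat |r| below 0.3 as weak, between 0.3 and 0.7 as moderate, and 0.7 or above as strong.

r = -0.345 < 0 so the relationship is negative.
|r| = 0.345, which falls in the moderate range.

moderate negative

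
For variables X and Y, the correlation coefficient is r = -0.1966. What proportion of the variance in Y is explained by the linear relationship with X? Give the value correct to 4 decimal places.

0.0387

r² = (-0.1966)² = 0.0387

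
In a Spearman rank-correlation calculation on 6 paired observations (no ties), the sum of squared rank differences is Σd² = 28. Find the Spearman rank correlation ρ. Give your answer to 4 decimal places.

ρ = 1 − 6Σd² / [n(n²−1)] = 1 − 6×28 / (6×35)
  = 1 − 168/210 = 1 − 0.80000 ≈ 0.2000

0.2000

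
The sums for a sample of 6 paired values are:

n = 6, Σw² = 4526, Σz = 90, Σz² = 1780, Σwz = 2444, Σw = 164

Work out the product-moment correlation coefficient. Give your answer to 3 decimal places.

r = (nΣwz − ΣwΣz) / √[(nΣw² − (Σw)²)(nΣz² − (Σz)²)]
Numerator: 6×2444 − 164×90 = -96
Denominator: √[(27156 − 26896)(10680 − 8100)] = √[260 × 2580] = 819.0238
r = -96 / 819.0238 ≈ -0.117

-0.117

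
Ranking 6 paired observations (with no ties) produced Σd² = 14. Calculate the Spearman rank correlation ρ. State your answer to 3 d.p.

0.600

ρ = 1 − 6Σd² / [n(n²−1)] = 1 − 6×14 / (6×35)
  = 1 − 84/210 = 1 − 0.4000 ≈ 0.600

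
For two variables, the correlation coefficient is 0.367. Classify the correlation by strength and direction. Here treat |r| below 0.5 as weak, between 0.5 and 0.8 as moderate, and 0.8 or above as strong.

weak positive

r = 0.367 > 0 so the relationship is positive.
|r| = 0.367, which falls in the weak range.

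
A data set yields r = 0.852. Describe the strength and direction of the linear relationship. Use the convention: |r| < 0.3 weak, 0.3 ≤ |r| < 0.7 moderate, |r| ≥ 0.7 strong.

strong positive

r = 0.852 > 0 so the relationship is positive.
|r| = 0.852, which falls in the strong range.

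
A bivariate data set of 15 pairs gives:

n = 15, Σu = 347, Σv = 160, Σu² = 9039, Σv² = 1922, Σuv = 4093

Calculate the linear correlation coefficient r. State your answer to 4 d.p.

r = (nΣuv − ΣuΣv) / √[(nΣu² − (Σu)²)(nΣv² − (Σv)²)]
Numerator: 15×4093 − 347×160 = 5875
Denominator: √[(135585 − 120409)(28830 − 25600)] = √[15176 × 3230] = 7001.3199
r = 5875 / 7001.3199 ≈ 0.8391

0.8391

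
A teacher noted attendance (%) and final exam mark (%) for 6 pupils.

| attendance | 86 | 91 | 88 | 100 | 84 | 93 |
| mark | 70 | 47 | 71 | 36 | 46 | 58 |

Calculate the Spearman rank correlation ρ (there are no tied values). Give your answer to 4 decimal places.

-0.3143

Rank attendance: 2, 4, 3, 6, 1, 5
Rank mark: 5, 3, 6, 1, 2, 4
d = rank(attendance) − rank(mark): -3, 1, -3, 5, -1, 1; Σd² = 46
ρ = 1 − 6Σd² / [n(n²−1)] = 1 − 6×46 / (6×35) = 1 − 276/210 ≈ -0.3143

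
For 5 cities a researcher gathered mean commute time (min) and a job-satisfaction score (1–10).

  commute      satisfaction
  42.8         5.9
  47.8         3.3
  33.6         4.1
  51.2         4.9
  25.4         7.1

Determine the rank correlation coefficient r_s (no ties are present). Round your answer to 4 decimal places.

-0.5000

Rank commute: 3, 4, 2, 5, 1
Rank satisfaction: 4, 1, 2, 3, 5
d = rank(commute) − rank(satisfaction): -1, 3, 0, 2, -4; Σd² = 30
ρ = 1 − 6Σd² / [n(n²−1)] = 1 − 6×30 / (5×24) = 1 − 180/120 ≈ -0.5000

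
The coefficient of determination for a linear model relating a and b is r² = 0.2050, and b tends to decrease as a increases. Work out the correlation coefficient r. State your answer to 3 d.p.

|r| = √0.2050 = 0.453
The association is negative, so r = −0.453.

-0.453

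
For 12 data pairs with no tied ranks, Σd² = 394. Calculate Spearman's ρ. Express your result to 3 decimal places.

-0.378

ρ = 1 − 6Σd² / [n(n²−1)] = 1 − 6×394 / (12×143)
  = 1 − 2364/1716 = 1 − 1.3776 ≈ -0.378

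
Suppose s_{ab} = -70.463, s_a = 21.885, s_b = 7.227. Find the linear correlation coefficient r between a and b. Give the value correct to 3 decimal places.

r = Cov(a,b) / (s_a · s_b) = -70.463 / (21.885 × 7.227)
  = -70.463 / 158.1629 ≈ -0.446

-0.446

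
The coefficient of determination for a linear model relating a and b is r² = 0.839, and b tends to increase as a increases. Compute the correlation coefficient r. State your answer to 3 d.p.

0.916

|r| = √0.839 = 0.916
The association is positive, so r = 0.916.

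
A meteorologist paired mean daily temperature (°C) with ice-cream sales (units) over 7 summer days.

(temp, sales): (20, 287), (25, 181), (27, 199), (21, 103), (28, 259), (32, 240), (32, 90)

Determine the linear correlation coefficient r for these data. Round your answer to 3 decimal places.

-0.140

n = 7, Σx = 185, Σy = 1359, Σx² = 5027, Σy² = 298121, Σxy = 35613
nΣxy − ΣxΣy = 249291 − 251415 = -2124
nΣx² − (Σx)² = 35189 − 34225 = 964; nΣy² − (Σy)² = 2086847 − 1846881 = 239966
r = -2124 / √(964 × 239966) = -2124 / 15209.4452 ≈ -0.140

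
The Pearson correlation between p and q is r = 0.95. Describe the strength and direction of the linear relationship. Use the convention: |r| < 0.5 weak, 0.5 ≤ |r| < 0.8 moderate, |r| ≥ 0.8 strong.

strong positive

r = 0.95 > 0 so the relationship is positive.
|r| = 0.95, which falls in the strong range.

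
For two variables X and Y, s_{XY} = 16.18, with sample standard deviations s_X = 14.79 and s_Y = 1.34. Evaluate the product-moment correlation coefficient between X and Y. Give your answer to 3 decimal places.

0.816

r = Cov(X,Y) / (s_X · s_Y) = 16.18 / (14.79 × 1.34)
  = 16.18 / 19.8186 ≈ 0.816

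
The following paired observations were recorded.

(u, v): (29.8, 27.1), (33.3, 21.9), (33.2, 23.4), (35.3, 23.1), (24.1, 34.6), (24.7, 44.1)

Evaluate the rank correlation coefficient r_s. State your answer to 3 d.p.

-0.886

Rank u: 3, 5, 4, 6, 1, 2
Rank v: 4, 1, 3, 2, 5, 6
d = rank(u) − rank(v): -1, 4, 1, 4, -4, -4; Σd² = 66
ρ = 1 − 6Σd² / [n(n²−1)] = 1 − 6×66 / (6×35) = 1 − 396/210 ≈ -0.886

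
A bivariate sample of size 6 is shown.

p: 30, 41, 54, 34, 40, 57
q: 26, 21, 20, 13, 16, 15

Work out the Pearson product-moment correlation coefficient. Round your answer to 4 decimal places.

n = 6, Σp = 256, Σq = 111, Σp² = 11502, Σq² = 2167, Σpq = 4658
nΣpq − ΣpΣq = 27948 − 28416 = -468
nΣp² − (Σp)² = 69012 − 65536 = 3476; nΣq² − (Σq)² = 13002 − 12321 = 681
r = -468 / √(3476 × 681) = -468 / 1538.5565 ≈ -0.3042

-0.3042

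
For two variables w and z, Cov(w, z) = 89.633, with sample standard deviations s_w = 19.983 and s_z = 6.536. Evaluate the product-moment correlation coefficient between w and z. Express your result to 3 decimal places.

0.686

r = Cov(w,z) / (s_w · s_z) = 89.633 / (19.983 × 6.536)
  = 89.633 / 130.6089 ≈ 0.686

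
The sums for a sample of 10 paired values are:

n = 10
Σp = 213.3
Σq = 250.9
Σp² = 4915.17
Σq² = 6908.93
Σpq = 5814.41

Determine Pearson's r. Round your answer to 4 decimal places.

0.9769

r = (nΣpq − ΣpΣq) / √[(nΣp² − (Σp)²)(nΣq² − (Σq)²)]
Numerator: 10×5814.41 − 213.3×250.9 = 4627.13
Denominator: √[(49151.7 − 45496.89)(69089.3 − 62950.81)] = √[3654.81 × 6138.49] = 4736.5615
r = 4627.13 / 4736.5615 ≈ 0.9769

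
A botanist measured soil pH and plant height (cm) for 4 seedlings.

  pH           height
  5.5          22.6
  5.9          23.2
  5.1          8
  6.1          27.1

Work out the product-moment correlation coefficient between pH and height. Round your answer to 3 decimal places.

0.914

n = 4, Σx = 22.6, Σy = 80.9, Σx² = 128.28, Σy² = 1847.41, Σxy = 467.29
nΣxy − ΣxΣy = 1869.16 − 1828.34 = 40.82
nΣx² − (Σx)² = 513.12 − 510.76 = 2.36; nΣy² − (Σy)² = 7389.64 − 6544.81 = 844.83
r = 40.82 / √(2.36 × 844.83) = 40.82 / 44.6520 ≈ 0.914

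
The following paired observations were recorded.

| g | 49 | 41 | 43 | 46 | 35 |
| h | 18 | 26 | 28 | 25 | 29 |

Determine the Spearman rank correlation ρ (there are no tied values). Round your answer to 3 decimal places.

-0.900

Rank g: 5, 2, 3, 4, 1
Rank h: 1, 3, 4, 2, 5
d = rank(g) − rank(h): 4, -1, -1, 2, -4; Σd² = 38
ρ = 1 − 6Σd² / [n(n²−1)] = 1 − 6×38 / (5×24) = 1 − 228/120 ≈ -0.900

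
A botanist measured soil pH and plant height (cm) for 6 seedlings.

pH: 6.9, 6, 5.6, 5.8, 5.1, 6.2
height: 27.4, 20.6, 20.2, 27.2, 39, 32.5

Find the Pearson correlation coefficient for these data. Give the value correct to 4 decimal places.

n = 6, Σx = 35.6, Σy = 166.9, Σx² = 213.06, Σy² = 4900.25, Σxy = 983.94
nΣxy − ΣxΣy = 5903.64 − 5941.64 = -38
nΣx² − (Σx)² = 1278.36 − 1267.36 = 11; nΣy² − (Σy)² = 29401.5 − 27855.61 = 1545.89
r = -38 / √(11 × 1545.89) = -38 / 130.4024 ≈ -0.2914

-0.2914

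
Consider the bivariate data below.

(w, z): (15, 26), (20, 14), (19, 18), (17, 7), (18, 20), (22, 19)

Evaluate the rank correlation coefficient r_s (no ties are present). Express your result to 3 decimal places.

-0.257

Rank w: 1, 5, 4, 2, 3, 6
Rank z: 6, 2, 3, 1, 5, 4
d = rank(w) − rank(z): -5, 3, 1, 1, -2, 2; Σd² = 44
ρ = 1 − 6Σd² / [n(n²−1)] = 1 − 6×44 / (6×35) = 1 − 264/210 ≈ -0.257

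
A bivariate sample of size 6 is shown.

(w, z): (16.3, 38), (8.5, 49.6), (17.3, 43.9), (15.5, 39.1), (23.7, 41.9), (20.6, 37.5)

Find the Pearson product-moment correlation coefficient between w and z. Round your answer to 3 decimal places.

-0.623

n = 6, Σw = 101.9, Σz = 250, Σw² = 1863.53, Σz² = 10522.04, Σwz = 4172.05
nΣwz − ΣwΣz = 25032.3 − 25475 = -442.7
nΣw² − (Σw)² = 11181.18 − 10383.61 = 797.57; nΣz² − (Σz)² = 63132.24 − 62500 = 632.24
r = -442.7 / √(797.57 × 632.24) = -442.7 / 710.1096 ≈ -0.623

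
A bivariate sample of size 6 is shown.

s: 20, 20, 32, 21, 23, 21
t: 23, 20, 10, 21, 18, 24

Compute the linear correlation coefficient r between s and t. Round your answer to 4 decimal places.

n = 6, Σs = 137, Σt = 116, Σs² = 3235, Σt² = 2370, Σst = 2539
nΣst − ΣsΣt = 15234 − 15892 = -658
nΣs² − (Σs)² = 19410 − 18769 = 641; nΣt² − (Σt)² = 14220 − 13456 = 764
r = -658 / √(641 × 764) = -658 / 699.8028 ≈ -0.9403

-0.9403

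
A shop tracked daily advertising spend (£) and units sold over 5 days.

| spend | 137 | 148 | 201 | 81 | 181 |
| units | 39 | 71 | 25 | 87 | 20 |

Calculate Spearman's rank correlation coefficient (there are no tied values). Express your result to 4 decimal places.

Rank spend: 2, 3, 5, 1, 4
Rank units: 3, 4, 2, 5, 1
d = rank(spend) − rank(units): -1, -1, 3, -4, 3; Σd² = 36
ρ = 1 − 6Σd² / [n(n²−1)] = 1 − 6×36 / (5×24) = 1 − 216/120 ≈ -0.8000

-0.8000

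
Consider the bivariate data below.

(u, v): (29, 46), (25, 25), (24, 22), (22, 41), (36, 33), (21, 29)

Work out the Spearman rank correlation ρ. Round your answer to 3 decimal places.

Rank u: 5, 4, 3, 2, 6, 1
Rank v: 6, 2, 1, 5, 4, 3
d = rank(u) − rank(v): -1, 2, 2, -3, 2, -2; Σd² = 26
ρ = 1 − 6Σd² / [n(n²−1)] = 1 − 6×26 / (6×35) = 1 − 156/210 ≈ 0.257

0.257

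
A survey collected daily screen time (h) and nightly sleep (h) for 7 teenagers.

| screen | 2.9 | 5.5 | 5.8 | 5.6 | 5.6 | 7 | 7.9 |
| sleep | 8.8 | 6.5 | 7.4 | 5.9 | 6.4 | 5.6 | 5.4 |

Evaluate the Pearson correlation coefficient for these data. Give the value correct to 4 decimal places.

n = 7, Σx = 40.3, Σy = 46, Σx² = 246.43, Σy² = 310.74, Σxy = 254.93
nΣxy − ΣxΣy = 1784.51 − 1853.8 = -69.29
nΣx² − (Σx)² = 1725.01 − 1624.09 = 100.92; nΣy² − (Σy)² = 2175.18 − 2116 = 59.18
r = -69.29 / √(100.92 × 59.18) = -69.29 / 77.2816 ≈ -0.8966

-0.8966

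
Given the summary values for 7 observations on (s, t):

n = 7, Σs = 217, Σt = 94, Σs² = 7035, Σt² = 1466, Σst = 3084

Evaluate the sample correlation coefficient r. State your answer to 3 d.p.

0.679

r = (nΣst − ΣsΣt) / √[(nΣs² − (Σs)²)(nΣt² − (Σt)²)]
Numerator: 7×3084 − 217×94 = 1190
Denominator: √[(49245 − 47089)(10262 − 8836)] = √[2156 × 1426] = 1753.4127
r = 1190 / 1753.4127 ≈ 0.679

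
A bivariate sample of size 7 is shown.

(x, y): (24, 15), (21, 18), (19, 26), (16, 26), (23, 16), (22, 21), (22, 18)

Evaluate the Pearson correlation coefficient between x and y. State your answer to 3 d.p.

-0.901

n = 7, Σx = 147, Σy = 140, Σx² = 3131, Σy² = 2922, Σxy = 2874
nΣxy − ΣxΣy = 20118 − 20580 = -462
nΣx² − (Σx)² = 21917 − 21609 = 308; nΣy² − (Σy)² = 20454 − 19600 = 854
r = -462 / √(308 × 854) = -462 / 512.8665 ≈ -0.901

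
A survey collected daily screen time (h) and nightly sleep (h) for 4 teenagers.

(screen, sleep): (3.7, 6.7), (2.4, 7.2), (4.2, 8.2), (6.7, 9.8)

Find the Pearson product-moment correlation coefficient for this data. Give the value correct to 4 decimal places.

0.8928

n = 4, Σx = 17, Σy = 31.9, Σx² = 81.98, Σy² = 260.01, Σxy = 142.17
nΣxy − ΣxΣy = 568.68 − 542.3 = 26.38
nΣx² − (Σx)² = 327.92 − 289 = 38.92; nΣy² − (Σy)² = 1040.04 − 1017.61 = 22.43
r = 26.38 / √(38.92 × 22.43) = 26.38 / 29.5462 ≈ 0.8928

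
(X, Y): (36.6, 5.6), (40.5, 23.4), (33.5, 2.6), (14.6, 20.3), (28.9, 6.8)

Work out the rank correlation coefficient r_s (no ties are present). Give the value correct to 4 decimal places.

Rank X: 4, 5, 3, 1, 2
Rank Y: 2, 5, 1, 4, 3
d = rank(X) − rank(Y): 2, 0, 2, -3, -1; Σd² = 18
ρ = 1 − 6Σd² / [n(n²−1)] = 1 − 6×18 / (5×24) = 1 − 108/120 ≈ 0.1000

0.1000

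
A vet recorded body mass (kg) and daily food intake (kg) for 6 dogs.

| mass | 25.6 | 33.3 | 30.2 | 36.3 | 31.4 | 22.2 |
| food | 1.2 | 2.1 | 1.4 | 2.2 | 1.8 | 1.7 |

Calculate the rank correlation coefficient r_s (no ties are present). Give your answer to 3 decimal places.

Rank mass: 2, 5, 3, 6, 4, 1
Rank food: 1, 5, 2, 6, 4, 3
d = rank(mass) − rank(food): 1, 0, 1, 0, 0, -2; Σd² = 6
ρ = 1 − 6Σd² / [n(n²−1)] = 1 − 6×6 / (6×35) = 1 − 36/210 ≈ 0.829

0.829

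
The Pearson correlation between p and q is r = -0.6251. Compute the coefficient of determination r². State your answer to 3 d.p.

r² = (-0.6251)² = 0.391

0.391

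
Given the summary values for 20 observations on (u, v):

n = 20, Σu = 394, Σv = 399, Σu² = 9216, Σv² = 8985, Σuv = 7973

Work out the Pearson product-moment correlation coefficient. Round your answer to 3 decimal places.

r = (nΣuv − ΣuΣv) / √[(nΣu² − (Σu)²)(nΣv² − (Σv)²)]
Numerator: 20×7973 − 394×399 = 2254
Denominator: √[(184320 − 155236)(179700 − 159201)] = √[29084 × 20499] = 24417.0620
r = 2254 / 24417.0620 ≈ 0.092

0.092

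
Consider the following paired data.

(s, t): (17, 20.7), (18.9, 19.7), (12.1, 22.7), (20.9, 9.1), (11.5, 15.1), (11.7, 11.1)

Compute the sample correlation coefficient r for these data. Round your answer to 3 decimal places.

n = 6, Σs = 92.1, Σt = 98.4, Σs² = 1498.57, Σt² = 1765.9, Σst = 1492.61
nΣst − ΣsΣt = 8955.66 − 9062.64 = -106.98
nΣs² − (Σs)² = 8991.42 − 8482.41 = 509.01; nΣt² − (Σt)² = 10595.4 − 9682.56 = 912.84
r = -106.98 / √(509.01 × 912.84) = -106.98 / 681.6485 ≈ -0.157

-0.157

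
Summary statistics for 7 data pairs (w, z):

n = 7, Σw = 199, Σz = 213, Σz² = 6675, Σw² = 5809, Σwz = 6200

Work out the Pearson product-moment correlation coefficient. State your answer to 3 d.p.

0.844

r = (nΣwz − ΣwΣz) / √[(nΣw² − (Σw)²)(nΣz² − (Σz)²)]
Numerator: 7×6200 − 199×213 = 1013
Denominator: √[(40663 − 39601)(46725 − 45369)] = √[1062 × 1356] = 1200.0300
r = 1013 / 1200.0300 ≈ 0.844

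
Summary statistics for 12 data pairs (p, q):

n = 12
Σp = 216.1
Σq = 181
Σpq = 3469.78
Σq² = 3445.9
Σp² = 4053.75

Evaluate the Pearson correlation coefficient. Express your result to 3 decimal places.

0.617

r = (nΣpq − ΣpΣq) / √[(nΣp² − (Σp)²)(nΣq² − (Σq)²)]
Numerator: 12×3469.78 − 216.1×181 = 2523.26
Denominator: √[(48645 − 46699.21)(41350.8 − 32761)] = √[1945.79 × 8589.8] = 4088.2694
r = 2523.26 / 4088.2694 ≈ 0.617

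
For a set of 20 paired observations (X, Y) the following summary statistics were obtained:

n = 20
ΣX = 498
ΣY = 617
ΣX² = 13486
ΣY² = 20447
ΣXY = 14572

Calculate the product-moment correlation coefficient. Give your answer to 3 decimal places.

-0.639

r = (nΣXY − ΣXΣY) / √[(nΣX² − (ΣX)²)(nΣY² − (ΣY)²)]
Numerator: 20×14572 − 498×617 = -15826
Denominator: √[(269720 − 248004)(408940 − 380689)] = √[21716 × 28251] = 24768.9062
r = -15826 / 24768.9062 ≈ -0.639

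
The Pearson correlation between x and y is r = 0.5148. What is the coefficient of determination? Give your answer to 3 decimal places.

0.265

r² = (0.5148)² = 0.265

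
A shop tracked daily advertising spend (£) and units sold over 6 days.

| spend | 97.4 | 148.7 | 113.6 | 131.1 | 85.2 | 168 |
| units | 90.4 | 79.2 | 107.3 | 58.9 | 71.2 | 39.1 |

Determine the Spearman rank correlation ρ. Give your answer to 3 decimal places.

-0.486

Rank spend: 2, 5, 3, 4, 1, 6
Rank units: 5, 4, 6, 2, 3, 1
d = rank(spend) − rank(units): -3, 1, -3, 2, -2, 5; Σd² = 52
ρ = 1 − 6Σd² / [n(n²−1)] = 1 − 6×52 / (6×35) = 1 − 312/210 ≈ -0.486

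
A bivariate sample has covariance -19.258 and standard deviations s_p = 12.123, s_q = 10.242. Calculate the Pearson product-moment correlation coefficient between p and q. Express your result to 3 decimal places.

-0.155

r = Cov(p,q) / (s_p · s_q) = -19.258 / (12.123 × 10.242)
  = -19.258 / 124.1638 ≈ -0.155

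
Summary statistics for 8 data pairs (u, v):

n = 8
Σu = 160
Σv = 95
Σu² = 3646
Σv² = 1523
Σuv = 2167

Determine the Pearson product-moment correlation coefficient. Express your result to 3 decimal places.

r = (nΣuv − ΣuΣv) / √[(nΣu² − (Σu)²)(nΣv² − (Σv)²)]
Numerator: 8×2167 − 160×95 = 2136
Denominator: √[(29168 − 25600)(12184 − 9025)] = √[3568 × 3159] = 3357.2775
r = 2136 / 3357.2775 ≈ 0.636

0.636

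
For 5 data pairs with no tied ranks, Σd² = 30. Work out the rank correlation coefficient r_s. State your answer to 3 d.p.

ρ = 1 − 6Σd² / [n(n²−1)] = 1 − 6×30 / (5×24)
  = 1 − 180/120 = 1 − 1.5000 ≈ -0.500

-0.500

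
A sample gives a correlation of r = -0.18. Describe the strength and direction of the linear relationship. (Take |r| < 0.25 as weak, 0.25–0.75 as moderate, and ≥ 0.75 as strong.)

r = -0.18 < 0 so the relationship is negative.
|r| = 0.18, which falls in the weak range.

weak negative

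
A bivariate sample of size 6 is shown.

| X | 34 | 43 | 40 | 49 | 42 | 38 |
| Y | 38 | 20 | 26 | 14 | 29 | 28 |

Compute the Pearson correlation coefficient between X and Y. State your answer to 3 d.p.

n = 6, ΣX = 246, ΣY = 155, ΣX² = 10214, ΣY² = 4341, ΣXY = 6160
nΣXY − ΣXΣY = 36960 − 38130 = -1170
nΣX² − (ΣX)² = 61284 − 60516 = 768; nΣY² − (ΣY)² = 26046 − 24025 = 2021
r = -1170 / √(768 × 2021) = -1170 / 1245.8443 ≈ -0.939

-0.939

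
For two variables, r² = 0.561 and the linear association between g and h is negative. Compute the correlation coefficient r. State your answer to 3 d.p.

-0.749

|r| = √0.561 = 0.749
The association is negative, so r = −0.749.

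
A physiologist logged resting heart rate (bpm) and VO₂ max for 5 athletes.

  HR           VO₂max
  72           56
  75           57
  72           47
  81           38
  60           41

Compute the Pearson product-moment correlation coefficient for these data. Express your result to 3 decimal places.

n = 5, Σx = 360, Σy = 239, Σx² = 26154, Σy² = 11719, Σxy = 17229
nΣxy − ΣxΣy = 86145 − 86040 = 105
nΣx² − (Σx)² = 130770 − 129600 = 1170; nΣy² − (Σy)² = 58595 − 57121 = 1474
r = 105 / √(1170 × 1474) = 105 / 1313.2327 ≈ 0.080

0.080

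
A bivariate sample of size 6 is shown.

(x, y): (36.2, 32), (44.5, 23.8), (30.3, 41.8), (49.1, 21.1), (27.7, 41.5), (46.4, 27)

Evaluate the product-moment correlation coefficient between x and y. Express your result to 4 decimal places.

-0.9717

n = 6, Σx = 234.2, Σy = 187.2, Σx² = 9539.84, Σy² = 6234.14, Σxy = 6922.4
nΣxy − ΣxΣy = 41534.4 − 43842.24 = -2307.84
nΣx² − (Σx)² = 57239.04 − 54849.64 = 2389.4; nΣy² − (Σy)² = 37404.84 − 35043.84 = 2361
r = -2307.84 / √(2389.4 × 2361) = -2307.84 / 2375.1576 ≈ -0.9717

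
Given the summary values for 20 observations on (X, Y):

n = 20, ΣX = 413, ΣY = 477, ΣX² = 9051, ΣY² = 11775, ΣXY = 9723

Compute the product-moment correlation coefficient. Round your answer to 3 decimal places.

-0.278

r = (nΣXY − ΣXΣY) / √[(nΣX² − (ΣX)²)(nΣY² − (ΣY)²)]
Numerator: 20×9723 − 413×477 = -2541
Denominator: √[(181020 − 170569)(235500 − 227529)] = √[10451 × 7971] = 9127.1530
r = -2541 / 9127.1530 ≈ -0.278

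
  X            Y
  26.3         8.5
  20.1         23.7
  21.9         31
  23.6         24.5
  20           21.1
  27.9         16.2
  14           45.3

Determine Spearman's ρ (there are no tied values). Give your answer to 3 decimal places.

-0.643

Rank X: 6, 3, 4, 5, 2, 7, 1
Rank Y: 1, 4, 6, 5, 3, 2, 7
d = rank(X) − rank(Y): 5, -1, -2, 0, -1, 5, -6; Σd² = 92
ρ = 1 − 6Σd² / [n(n²−1)] = 1 − 6×92 / (7×48) = 1 − 552/336 ≈ -0.643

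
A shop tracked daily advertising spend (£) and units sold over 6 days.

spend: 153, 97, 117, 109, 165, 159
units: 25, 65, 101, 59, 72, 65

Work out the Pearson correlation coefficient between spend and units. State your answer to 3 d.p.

-0.284

n = 6, Σx = 800, Σy = 387, Σx² = 110894, Σy² = 27941, Σxy = 50593
nΣxy − ΣxΣy = 303558 − 309600 = -6042
nΣx² − (Σx)² = 665364 − 640000 = 25364; nΣy² − (Σy)² = 167646 − 149769 = 17877
r = -6042 / √(25364 × 17877) = -6042 / 21293.9482 ≈ -0.284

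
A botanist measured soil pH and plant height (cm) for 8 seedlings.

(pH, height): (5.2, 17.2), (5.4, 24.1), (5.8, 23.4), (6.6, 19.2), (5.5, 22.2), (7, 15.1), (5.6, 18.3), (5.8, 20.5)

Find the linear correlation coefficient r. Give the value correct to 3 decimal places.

-0.499

n = 8, Σx = 46.9, Σy = 160, Σx² = 277.65, Σy² = 3268.84, Σxy = 931.2
nΣxy − ΣxΣy = 7449.6 − 7504 = -54.4
nΣx² − (Σx)² = 2221.2 − 2199.61 = 21.59; nΣy² − (Σy)² = 26150.72 − 25600 = 550.72
r = -54.4 / √(21.59 × 550.72) = -54.4 / 109.0415 ≈ -0.499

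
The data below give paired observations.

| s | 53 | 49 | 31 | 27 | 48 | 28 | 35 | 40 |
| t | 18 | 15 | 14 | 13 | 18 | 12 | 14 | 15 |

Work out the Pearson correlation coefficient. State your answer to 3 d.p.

n = 8, Σs = 311, Σt = 119, Σs² = 12813, Σt² = 1803, Σst = 4764
nΣst − ΣsΣt = 38112 − 37009 = 1103
nΣs² − (Σs)² = 102504 − 96721 = 5783; nΣt² − (Σt)² = 14424 − 14161 = 263
r = 1103 / √(5783 × 263) = 1103 / 1233.2595 ≈ 0.894

0.894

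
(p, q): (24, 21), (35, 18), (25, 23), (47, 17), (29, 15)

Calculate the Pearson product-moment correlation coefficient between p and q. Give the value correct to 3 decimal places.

-0.539

n = 5, Σp = 160, Σq = 94, Σp² = 5476, Σq² = 1808, Σpq = 2943
nΣpq − ΣpΣq = 14715 − 15040 = -325
nΣp² − (Σp)² = 27380 − 25600 = 1780; nΣq² − (Σq)² = 9040 − 8836 = 204
r = -325 / √(1780 × 204) = -325 / 602.5944 ≈ -0.539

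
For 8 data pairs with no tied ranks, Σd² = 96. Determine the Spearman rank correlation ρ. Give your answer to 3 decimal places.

-0.143

ρ = 1 − 6Σd² / [n(n²−1)] = 1 − 6×96 / (8×63)
  = 1 − 576/504 = 1 − 1.1429 ≈ -0.143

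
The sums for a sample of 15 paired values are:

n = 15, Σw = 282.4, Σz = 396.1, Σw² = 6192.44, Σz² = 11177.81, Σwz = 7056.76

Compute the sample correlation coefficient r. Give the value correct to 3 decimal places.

r = (nΣwz − ΣwΣz) / √[(nΣw² − (Σw)²)(nΣz² − (Σz)²)]
Numerator: 15×7056.76 − 282.4×396.1 = -6007.24
Denominator: √[(92886.6 − 79749.76)(167667.15 − 156895.21)] = √[13136.84 × 10771.94] = 11895.7661
r = -6007.24 / 11895.7661 ≈ -0.505

-0.505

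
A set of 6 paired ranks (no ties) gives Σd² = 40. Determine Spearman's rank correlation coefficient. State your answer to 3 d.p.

-0.143

ρ = 1 − 6Σd² / [n(n²−1)] = 1 − 6×40 / (6×35)
  = 1 − 240/210 = 1 − 1.1429 ≈ -0.143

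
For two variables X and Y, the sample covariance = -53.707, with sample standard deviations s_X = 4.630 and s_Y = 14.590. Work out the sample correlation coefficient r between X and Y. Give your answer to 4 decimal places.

r = Cov(X,Y) / (s_X · s_Y) = -53.707 / (4.630 × 14.590)
  = -53.707 / 67.5517 ≈ -0.7951

-0.7951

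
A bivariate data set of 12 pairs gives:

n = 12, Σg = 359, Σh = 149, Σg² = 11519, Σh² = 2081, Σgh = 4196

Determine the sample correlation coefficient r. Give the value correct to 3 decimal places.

-0.617

r = (nΣgh − ΣgΣh) / √[(nΣg² − (Σg)²)(nΣh² − (Σh)²)]
Numerator: 12×4196 − 359×149 = -3139
Denominator: √[(138228 − 128881)(24972 − 22201)] = √[9347 × 2771] = 5089.2570
r = -3139 / 5089.2570 ≈ -0.617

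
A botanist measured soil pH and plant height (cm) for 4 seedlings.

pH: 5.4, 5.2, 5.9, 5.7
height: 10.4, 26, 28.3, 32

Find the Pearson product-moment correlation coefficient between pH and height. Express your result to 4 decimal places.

0.4560

n = 4, Σx = 22.2, Σy = 96.7, Σx² = 123.5, Σy² = 2609.05, Σxy = 540.73
nΣxy − ΣxΣy = 2162.92 − 2146.74 = 16.18
nΣx² − (Σx)² = 494 − 492.84 = 1.16; nΣy² − (Σy)² = 10436.2 − 9350.89 = 1085.31
r = 16.18 / √(1.16 × 1085.31) = 16.18 / 35.4818 ≈ 0.4560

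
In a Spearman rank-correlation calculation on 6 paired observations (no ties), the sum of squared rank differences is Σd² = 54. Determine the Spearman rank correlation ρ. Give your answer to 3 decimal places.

-0.543

ρ = 1 − 6Σd² / [n(n²−1)] = 1 − 6×54 / (6×35)
  = 1 − 324/210 = 1 − 1.5429 ≈ -0.543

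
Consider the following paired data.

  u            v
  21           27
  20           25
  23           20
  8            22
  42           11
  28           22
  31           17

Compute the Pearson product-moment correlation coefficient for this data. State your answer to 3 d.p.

n = 7, Σu = 173, Σv = 144, Σu² = 4943, Σv² = 3132, Σuv = 3308
nΣuv − ΣuΣv = 23156 − 24912 = -1756
nΣu² − (Σu)² = 34601 − 29929 = 4672; nΣv² − (Σv)² = 21924 − 20736 = 1188
r = -1756 / √(4672 × 1188) = -1756 / 2355.9151 ≈ -0.745

-0.745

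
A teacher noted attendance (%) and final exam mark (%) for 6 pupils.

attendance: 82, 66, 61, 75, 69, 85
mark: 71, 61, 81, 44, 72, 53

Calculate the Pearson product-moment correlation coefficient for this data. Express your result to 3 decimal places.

n = 6, Σx = 438, Σy = 382, Σx² = 32412, Σy² = 25252, Σxy = 27562
nΣxy − ΣxΣy = 165372 − 167316 = -1944
nΣx² − (Σx)² = 194472 − 191844 = 2628; nΣy² − (Σy)² = 151512 − 145924 = 5588
r = -1944 / √(2628 × 5588) = -1944 / 3832.1357 ≈ -0.507

-0.507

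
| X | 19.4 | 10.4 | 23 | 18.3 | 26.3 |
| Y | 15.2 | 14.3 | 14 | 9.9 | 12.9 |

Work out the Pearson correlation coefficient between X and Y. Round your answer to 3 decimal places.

-0.112

n = 5, ΣX = 97.4, ΣY = 66.3, ΣX² = 2040.1, ΣY² = 895.95, ΣXY = 1286.04
nΣXY − ΣXΣY = 6430.2 − 6457.62 = -27.42
nΣX² − (ΣX)² = 10200.5 − 9486.76 = 713.74; nΣY² − (ΣY)² = 4479.75 − 4395.69 = 84.06
r = -27.42 / √(713.74 × 84.06) = -27.42 / 244.9428 ≈ -0.112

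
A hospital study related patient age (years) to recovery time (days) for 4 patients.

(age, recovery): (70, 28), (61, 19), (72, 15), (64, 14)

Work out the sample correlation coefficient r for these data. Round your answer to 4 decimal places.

n = 4, Σx = 267, Σy = 76, Σx² = 17901, Σy² = 1566, Σxy = 5095
nΣxy − ΣxΣy = 20380 − 20292 = 88
nΣx² − (Σx)² = 71604 − 71289 = 315; nΣy² − (Σy)² = 6264 − 5776 = 488
r = 88 / √(315 × 488) = 88 / 392.0714 ≈ 0.2244

0.2244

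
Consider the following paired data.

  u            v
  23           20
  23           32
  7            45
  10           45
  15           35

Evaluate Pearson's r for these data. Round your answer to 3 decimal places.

-0.901

n = 5, Σu = 78, Σv = 177, Σu² = 1432, Σv² = 6699, Σuv = 2486
nΣuv − ΣuΣv = 12430 − 13806 = -1376
nΣu² − (Σu)² = 7160 − 6084 = 1076; nΣv² − (Σv)² = 33495 − 31329 = 2166
r = -1376 / √(1076 × 2166) = -1376 / 1526.6355 ≈ -0.901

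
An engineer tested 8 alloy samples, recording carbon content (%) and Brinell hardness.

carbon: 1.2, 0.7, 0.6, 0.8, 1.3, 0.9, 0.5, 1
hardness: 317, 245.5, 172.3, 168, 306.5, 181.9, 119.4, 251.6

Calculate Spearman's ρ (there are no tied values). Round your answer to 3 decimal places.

Rank carbon: 7, 3, 2, 4, 8, 5, 1, 6
Rank hardness: 8, 5, 3, 2, 7, 4, 1, 6
d = rank(carbon) − rank(hardness): -1, -2, -1, 2, 1, 1, 0, 0; Σd² = 12
ρ = 1 − 6Σd² / [n(n²−1)] = 1 − 6×12 / (8×63) = 1 − 72/504 ≈ 0.857

0.857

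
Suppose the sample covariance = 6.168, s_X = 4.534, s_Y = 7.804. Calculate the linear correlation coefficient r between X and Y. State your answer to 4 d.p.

0.1743

r = Cov(X,Y) / (s_X · s_Y) = 6.168 / (4.534 × 7.804)
  = 6.168 / 35.3833 ≈ 0.1743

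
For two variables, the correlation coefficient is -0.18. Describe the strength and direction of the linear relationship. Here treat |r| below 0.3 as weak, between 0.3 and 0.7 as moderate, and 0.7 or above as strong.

r = -0.18 < 0 so the relationship is negative.
|r| = 0.18, which falls in the weak range.

weak negative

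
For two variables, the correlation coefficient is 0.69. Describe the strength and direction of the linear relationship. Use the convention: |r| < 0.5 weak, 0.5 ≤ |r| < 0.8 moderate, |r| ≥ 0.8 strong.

moderate positive

r = 0.69 > 0 so the relationship is positive.
|r| = 0.69, which falls in the moderate range.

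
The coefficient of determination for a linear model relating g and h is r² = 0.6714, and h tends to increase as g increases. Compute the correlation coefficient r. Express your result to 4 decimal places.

0.8194

|r| = √0.6714 = 0.8194
The association is positive, so r = 0.8194.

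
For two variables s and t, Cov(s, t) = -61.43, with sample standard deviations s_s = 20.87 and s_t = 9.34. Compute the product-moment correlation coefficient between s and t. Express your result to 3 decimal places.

-0.315

r = Cov(s,t) / (s_s · s_t) = -61.43 / (20.87 × 9.34)
  = -61.43 / 194.9258 ≈ -0.315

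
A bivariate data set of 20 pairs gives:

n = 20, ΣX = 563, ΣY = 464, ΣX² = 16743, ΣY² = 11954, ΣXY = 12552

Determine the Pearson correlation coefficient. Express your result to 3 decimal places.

-0.494

r = (nΣXY − ΣXΣY) / √[(nΣX² − (ΣX)²)(nΣY² − (ΣY)²)]
Numerator: 20×12552 − 563×464 = -10192
Denominator: √[(334860 − 316969)(239080 − 215296)] = √[17891 × 23784] = 20628.1251
r = -10192 / 20628.1251 ≈ -0.494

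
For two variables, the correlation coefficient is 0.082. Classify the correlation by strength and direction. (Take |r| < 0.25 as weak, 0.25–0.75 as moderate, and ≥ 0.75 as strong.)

r = 0.082 > 0 so the relationship is positive.
|r| = 0.082, which falls in the weak range.

weak positive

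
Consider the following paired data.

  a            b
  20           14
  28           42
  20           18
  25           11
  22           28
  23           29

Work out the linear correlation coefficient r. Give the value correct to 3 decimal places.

n = 6, Σa = 138, Σb = 142, Σa² = 3222, Σb² = 4030, Σab = 3374
nΣab − ΣaΣb = 20244 − 19596 = 648
nΣa² − (Σa)² = 19332 − 19044 = 288; nΣb² − (Σb)² = 24180 − 20164 = 4016
r = 648 / √(288 × 4016) = 648 / 1075.4571 ≈ 0.603

0.603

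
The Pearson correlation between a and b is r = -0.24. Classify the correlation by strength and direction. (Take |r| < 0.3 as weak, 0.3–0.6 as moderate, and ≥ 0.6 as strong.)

weak negative

r = -0.24 < 0 so the relationship is negative.
|r| = 0.24, which falls in the weak range.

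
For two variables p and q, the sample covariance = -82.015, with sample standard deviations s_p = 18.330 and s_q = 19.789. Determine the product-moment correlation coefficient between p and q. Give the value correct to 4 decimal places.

-0.2261

r = Cov(p,q) / (s_p · s_q) = -82.015 / (18.330 × 19.789)
  = -82.015 / 362.7324 ≈ -0.2261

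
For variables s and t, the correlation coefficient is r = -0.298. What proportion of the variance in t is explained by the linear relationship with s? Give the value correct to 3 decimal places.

r² = (-0.298)² = 0.089

0.089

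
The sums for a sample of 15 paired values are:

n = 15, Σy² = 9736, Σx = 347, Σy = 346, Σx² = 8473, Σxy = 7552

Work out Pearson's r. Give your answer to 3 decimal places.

r = (nΣxy − ΣxΣy) / √[(nΣx² − (Σx)²)(nΣy² − (Σy)²)]
Numerator: 15×7552 − 347×346 = -6782
Denominator: √[(127095 − 120409)(146040 − 119716)] = √[6686 × 26324] = 13266.5845
r = -6782 / 13266.5845 ≈ -0.511

-0.511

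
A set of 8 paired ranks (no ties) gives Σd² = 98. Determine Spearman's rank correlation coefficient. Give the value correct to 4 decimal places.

-0.1667

ρ = 1 − 6Σd² / [n(n²−1)] = 1 − 6×98 / (8×63)
  = 1 − 588/504 = 1 − 1.16667 ≈ -0.1667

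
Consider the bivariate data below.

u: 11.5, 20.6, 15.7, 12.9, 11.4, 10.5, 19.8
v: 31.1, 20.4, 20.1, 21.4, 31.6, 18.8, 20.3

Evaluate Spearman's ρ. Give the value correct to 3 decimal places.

-0.107

Rank u: 3, 7, 5, 4, 2, 1, 6
Rank v: 6, 4, 2, 5, 7, 1, 3
d = rank(u) − rank(v): -3, 3, 3, -1, -5, 0, 3; Σd² = 62
ρ = 1 − 6Σd² / [n(n²−1)] = 1 − 6×62 / (7×48) = 1 − 372/336 ≈ -0.107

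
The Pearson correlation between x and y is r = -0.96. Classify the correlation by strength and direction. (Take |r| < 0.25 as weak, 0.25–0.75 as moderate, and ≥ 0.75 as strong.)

r = -0.96 < 0 so the relationship is negative.
|r| = 0.96, which falls in the strong range.

strong negative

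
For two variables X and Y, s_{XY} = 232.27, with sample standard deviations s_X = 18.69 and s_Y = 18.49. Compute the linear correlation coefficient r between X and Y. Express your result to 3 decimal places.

0.672

r = Cov(X,Y) / (s_X · s_Y) = 232.27 / (18.69 × 18.49)
  = 232.27 / 345.5781 ≈ 0.672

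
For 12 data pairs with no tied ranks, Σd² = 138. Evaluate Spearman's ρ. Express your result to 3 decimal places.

ρ = 1 − 6Σd² / [n(n²−1)] = 1 − 6×138 / (12×143)
  = 1 − 828/1716 = 1 − 0.4825 ≈ 0.517

0.517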